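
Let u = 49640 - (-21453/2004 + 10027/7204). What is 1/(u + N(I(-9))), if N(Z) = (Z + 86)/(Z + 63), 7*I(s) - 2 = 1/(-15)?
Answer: 1998295948/99216746085135 ≈ 2.0141e-5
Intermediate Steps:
I(s) = 29/105 (I(s) = 2/7 + (⅐)/(-15) = 2/7 + (⅐)*(-1/15) = 2/7 - 1/105 = 29/105)
u = 29865749981/601534 (u = 49640 - (-21453*1/2004 + 10027*(1/7204)) = 49640 - (-7151/668 + 10027/7204) = 49640 - 1*(-5602221/601534) = 49640 + 5602221/601534 = 29865749981/601534 ≈ 49649.)
N(Z) = (86 + Z)/(63 + Z)
1/(u + N(I(-9))) = 1/(29865749981/601534 + (86 + 29/105)/(63 + 29/105)) = 1/(29865749981/601534 + (9059/105)/(6644/105)) = 1/(29865749981/601534 + (105/6644)*(9059/105)) = 1/(29865749981/601534 + 9059/6644) = 1/(99216746085135/1998295948) = 1998295948/99216746085135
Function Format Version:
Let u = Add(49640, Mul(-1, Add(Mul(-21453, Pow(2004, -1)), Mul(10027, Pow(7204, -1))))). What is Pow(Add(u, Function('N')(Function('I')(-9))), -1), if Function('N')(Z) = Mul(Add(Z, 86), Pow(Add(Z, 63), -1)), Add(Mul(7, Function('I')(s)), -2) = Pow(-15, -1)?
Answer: Rational(1998295948, 99216746085135) ≈ 2.0141e-5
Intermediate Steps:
Function('I')(s) = Rational(29, 105) (Function('I')(s) = Add(Rational(2, 7), Mul(Rational(1, 7), Pow(-15, -1))) = Add(Rational(2, 7), Mul(Rational(1, 7), Rational(-1, 15))) = Add(Rational(2, 7), Rational(-1, 105)) = Rational(29, 105))
u = Rational(29865749981, 601534) (u = Add(49640, Mul(-1, Add(Mul(-21453, Rational(1, 2004)), Mul(10027, Rational(1, 7204))))) = Add(49640, Mul(-1, Add(Rational(-7151, 668), Rational(10027, 7204)))) = Add(49640, Mul(-1, Rational(-5602221, 601534))) = Add(49640, Rational(5602221, 601534)) = Rational(29865749981, 601534) ≈ 49649.)
Function('N')(Z) = Mul(Pow(Add(63, Z), -1), Add(86, Z)) (Function('N')(Z) = Mul(Add(86, Z), Pow(Add(63, Z), -1)) = Mul(Pow(Add(63, Z), -1), Add(86, Z)))
Pow(Add(u, Function('N')(Function('I')(-9))), -1) = Pow(Add(Rational(29865749981, 601534), Mul(Pow(Add(63, Rational(29, 105)), -1), Add(86, Rational(29, 105)))), -1) = Pow(Add(Rational(29865749981, 601534), Mul(Pow(Rational(6644, 105), -1), Rational(9059, 105))), -1) = Pow(Add(Rational(29865749981, 601534), Mul(Rational(105, 6644), Rational(9059, 105))), -1) = Pow(Add(Rational(29865749981, 601534), Rational(9059, 6644)), -1) = Pow(Rational(99216746085135, 1998295948), -1) = Rational(1998295948, 99216746085135)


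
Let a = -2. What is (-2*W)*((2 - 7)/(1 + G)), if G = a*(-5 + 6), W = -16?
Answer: 160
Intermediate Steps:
G = -2 (G = -2*(-5 + 6) = -2*1 = -2)
(-2*W)*((2 - 7)/(1 + G)) = (-2*(-16))*((2 - 7)/(1 - 2)) = 32*(-5/(-1)) = 32*(-5*(-1)) = 32*5 = 160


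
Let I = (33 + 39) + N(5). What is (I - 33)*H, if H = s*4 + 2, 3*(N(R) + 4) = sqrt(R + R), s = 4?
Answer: 630 + 6*sqrt(10) ≈ 648.97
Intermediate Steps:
N(R) = -4 + sqrt(2)*sqrt(R)/3 (N(R) = -4 + sqrt(R + R)/3 = -4 + sqrt(2*R)/3 = -4 + (sqrt(2)*sqrt(R))/3 = -4 + sqrt(2)*sqrt(R)/3)
H = 18 (H = 4*4 + 2 = 16 + 2 = 18)
I = 68 + sqrt(10)/3 (I = (33 + 39) + (-4 + sqrt(2)*sqrt(5)/3) = 72 + (-4 + sqrt(10)/3) = 68 + sqrt(10)/3 ≈ 69.054)
(I - 33)*H = ((68 + sqrt(10)/3) - 33)*18 = (35 + sqrt(10)/3)*18 = 630 + 6*sqrt(10)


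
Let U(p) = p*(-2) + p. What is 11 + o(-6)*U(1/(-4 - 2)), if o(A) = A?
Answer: 10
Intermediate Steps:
U(p) = -p (U(p) = -2*p + p = -p)
11 + o(-6)*U(1/(-4 - 2)) = 11 - (-6)/(-4 - 2) = 11 - (-6)/(-6) = 11 - (-6)*(-1)/6 = 11 - 6*⅙ = 11 - 1 = 10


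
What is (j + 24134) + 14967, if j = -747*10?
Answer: 31631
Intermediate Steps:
j = -7470
(j + 24134) + 14967 = (-7470 + 24134) + 14967 = 16664 + 14967 = 31631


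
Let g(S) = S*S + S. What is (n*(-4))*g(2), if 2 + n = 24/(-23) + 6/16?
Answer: 1473/23 ≈ 64.043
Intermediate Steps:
g(S) = S + S² (g(S) = S² + S = S + S²)
n = -491/184 (n = -2 + (24/(-23) + 6/16) = -2 + (24*(-1/23) + 6*(1/16)) = -2 + (-24/23 + 3/8) = -2 - 123/184 = -491/184 ≈ -2.6685)
(n*(-4))*g(2) = (-491/184*(-4))*(2*(1 + 2)) = 491*(2*3)/46 = (491/46)*6 = 1473/23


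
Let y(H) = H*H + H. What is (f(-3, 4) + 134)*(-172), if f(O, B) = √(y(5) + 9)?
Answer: -23048 - 172*√39 ≈ -24122.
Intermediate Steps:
y(H) = H + H² (y(H) = H² + H = H + H²)
f(O, B) = √39 (f(O, B) = √(5*(1 + 5) + 9) = √(5*6 + 9) = √(30 + 9) = √39)
(f(-3, 4) + 134)*(-172) = (√39 + 134)*(-172) = (134 + √39)*(-172) = -23048 - 172*√39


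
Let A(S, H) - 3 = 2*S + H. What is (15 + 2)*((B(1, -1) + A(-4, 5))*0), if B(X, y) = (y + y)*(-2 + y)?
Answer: 0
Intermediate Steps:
A(S, H) = 3 + H + 2*S (A(S, H) = 3 + (2*S + H) = 3 + (H + 2*S) = 3 + H + 2*S)
B(X, y) = 2*y*(-2 + y) (B(X, y) = (2*y)*(-2 + y) = 2*y*(-2 + y))
(15 + 2)*((B(1, -1) + A(-4, 5))*0) = (15 + 2)*((2*(-1)*(-2 - 1) + (3 + 5 + 2*(-4)))*0) = 17*((2*(-1)*(-3) + (3 + 5 - 8))*0) = 17*((6 + 0)*0) = 17*(6*0) = 17*0 = 0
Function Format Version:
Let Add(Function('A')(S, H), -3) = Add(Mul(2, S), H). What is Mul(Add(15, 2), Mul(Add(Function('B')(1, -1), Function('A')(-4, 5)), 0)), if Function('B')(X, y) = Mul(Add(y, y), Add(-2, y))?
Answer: 0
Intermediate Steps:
Function('A')(S, H) = Add(3, H, Mul(2, S)) (Function('A')(S, H) = Add(3, Add(Mul(2, S), H)) = Add(3, Add(H, Mul(2, S))) = Add(3, H, Mul(2, S)))
Function('B')(X, y) = Mul(2, y, Add(-2, y)) (Function('B')(X, y) = Mul(Mul(2, y), Add(-2, y)) = Mul(2, y, Add(-2, y)))
Mul(Add(15, 2), Mul(Add(Function('B')(1, -1), Function('A')(-4, 5)), 0)) = Mul(Add(15, 2), Mul(Add(Mul(2, -1, Add(-2, -1)), Add(3, 5, Mul(2, -4))), 0)) = Mul(17, Mul(Add(Mul(2, -1, -3), Add(3, 5, -8)), 0)) = Mul(17, Mul(Add(6, 0), 0)) = Mul(17, Mul(6, 0)) = Mul(17, 0) = 0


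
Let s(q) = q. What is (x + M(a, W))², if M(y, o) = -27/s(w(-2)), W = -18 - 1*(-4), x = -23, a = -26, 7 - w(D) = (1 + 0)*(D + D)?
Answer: 78400/121 ≈ 647.93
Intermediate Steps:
w(D) = 7 - 2*D (w(D) = 7 - (1 + 0)*(D + D) = 7 - 2*D)
W = -14 (W = -18 + 4 = -14)
M(y, o) = -27/11 (M(y, o) = -27/(7 - 2*(-2)) = -27/(7 + 4) = -27/11)
(x + M(a, W))² = (-23 - 27/11)² = (-280/11)² = 78400/121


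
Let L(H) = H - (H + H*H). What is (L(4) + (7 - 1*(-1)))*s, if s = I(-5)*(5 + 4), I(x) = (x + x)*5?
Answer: 3600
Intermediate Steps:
I(x) = 10*x (I(x) = (2*x)*5 = 10*x)
L(H) = -H² (L(H) = H - (H + H²) = H + (-H - H²) = -H²)
s = -450 (s = (10*(-5))*(5 + 4) = -50*9 = -450)
(L(4) + (7 - 1*(-1)))*s = (-1*4² + (7 - 1*(-1)))*(-450) = (-1*16 + (7 + 1))*(-450) = (-16 + 8)*(-450) = -8*(-450) = 3600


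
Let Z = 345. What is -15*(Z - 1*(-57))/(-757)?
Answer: 6030/757 ≈ 7.9657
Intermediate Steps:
-15*(Z - 1*(-57))/(-757) = -15*(345 - 1*(-57))/(-757) = -15*(345 + 57)*(-1)/757 = -6030*(-1)/757 = -15*(-402/757) = 6030/757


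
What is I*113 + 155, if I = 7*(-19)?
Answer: -14874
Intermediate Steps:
I = -133
I*113 + 155 = -133*113 + 155 = -15029 + 155 = -14874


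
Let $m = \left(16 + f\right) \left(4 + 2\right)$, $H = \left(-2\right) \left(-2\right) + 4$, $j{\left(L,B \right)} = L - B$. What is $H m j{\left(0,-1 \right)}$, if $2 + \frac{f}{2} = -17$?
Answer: $-1056$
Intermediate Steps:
$f = -38$ ($f = -4 + 2 \left(-17\right) = -4 - 34 = -38$)
$H = 8$ ($H = 4 + 4 = 8$)
$m = -132$ ($m = \left(16 - 38\right) \left(4 + 2\right) = \left(-22\right) 6 = -132$)
$H m j{\left(0,-1 \right)} = 8 \left(-132\right) \left(0 - -1\right) = - 1056 \left(0 + 1\right) = \left(-1056\right) 1 = -1056$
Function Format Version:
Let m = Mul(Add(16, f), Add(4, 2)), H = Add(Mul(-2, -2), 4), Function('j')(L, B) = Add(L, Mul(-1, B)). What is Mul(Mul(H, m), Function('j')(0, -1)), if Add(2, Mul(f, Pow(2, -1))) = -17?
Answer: -1056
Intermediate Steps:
f = -38 (f = Add(-4, Mul(2, -17)) = Add(-4, -34) = -38)
H = 8 (H = Add(4, 4) = 8)
m = -132 (m = Mul(Add(16, -38), Add(4, 2)) = Mul(-22, 6) = -132)
Mul(Mul(H, m), Function('j')(0, -1)) = Mul(Mul(8, -132), Add(0, Mul(-1, -1))) = Mul(-1056, Add(0, 1)) = Mul(-1056, 1) = -1056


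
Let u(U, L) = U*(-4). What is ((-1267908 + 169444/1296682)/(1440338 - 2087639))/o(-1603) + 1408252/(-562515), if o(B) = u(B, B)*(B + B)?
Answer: -674954790807191700173083/269605283500590574332460 ≈ -2.5035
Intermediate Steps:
u(U, L) = -4*U
o(B) = -8*B² (o(B) = (-4*B)*(B + B) = (-4*B)*(2*B) = -8*B²)
((-1267908 + 169444/1296682)/(1440338 - 2087639))/o(-1603) + 1408252/(-562515) = ((-1267908 + 169444/1296682)/(1440338 - 2087639))/((-8*(-1603)²)) + 1408252/(-562515) = ((-1267908 + 169444*(1/1296682))/(-647301))/((-8*2569609)) + 1408252*(-1/562515) = ((-1267908 + 84722/648341)*(-1/647301))/(-20556872) - 1408252/562515 = -822036655906/648341*(-1/647301)*(-1/20556872) - 1408252/562515 = (822036655906/419671777641)*(-1/20556872) - 1408252/562515 = -411018327953/4313569507489249476 - 1408252/562515 = -674954790807191700173083/269605283500590574332460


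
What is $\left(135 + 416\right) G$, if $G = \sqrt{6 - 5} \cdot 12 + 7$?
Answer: $10469$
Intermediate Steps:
$G = 19$ ($G = \sqrt{1} \cdot 12 + 7 = 1 \cdot 12 + 7 = 12 + 7 = 19$)
$\left(135 + 416\right) G = \left(135 + 416\right) 19 = 551 \cdot 19 = 10469$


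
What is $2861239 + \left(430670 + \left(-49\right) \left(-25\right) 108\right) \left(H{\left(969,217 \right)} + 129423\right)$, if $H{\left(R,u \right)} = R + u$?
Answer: $73531809969$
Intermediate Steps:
$2861239 + \left(430670 + \left(-49\right) \left(-25\right) 108\right) \left(H{\left(969,217 \right)} + 129423\right) = 2861239 + \left(430670 + \left(-49\right) \left(-25\right) 108\right) \left(\left(969 + 217\right) + 129423\right) = 2861239 + \left(430670 + 1225 \cdot 108\right) \left(1186 + 129423\right) = 2861239 + \left(430670 + 132300\right) 130609 = 2861239 + 562970 \cdot 130609 = 2861239 + 73528948730 = 73531809969$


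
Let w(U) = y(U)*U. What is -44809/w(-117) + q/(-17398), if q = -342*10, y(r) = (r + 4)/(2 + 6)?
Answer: -3095740018/115009479 ≈ -26.917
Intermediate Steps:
y(r) = ½ + r/8 (y(r) = (4 + r)/8 = (4 + r)*(⅛) = ½ + r/8)
q = -3420
w(U) = U*(½ + U/8) (w(U) = (½ + U/8)*U = U*(½ + U/8))
-44809/w(-117) + q/(-17398) = -44809*(-8/(117*(4 - 117))) - 3420/(-17398) = -44809/((⅛)*(-117)*(-113)) - 3420*(-1/17398) = -44809/13221/8 + 1710/8699 = -44809*8/13221 + 1710/8699 = -358472/13221 + 1710/8699 = -3095740018/115009479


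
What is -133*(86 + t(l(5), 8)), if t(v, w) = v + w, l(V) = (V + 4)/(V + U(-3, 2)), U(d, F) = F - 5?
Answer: -26201/2 ≈ -13101.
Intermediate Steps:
U(d, F) = -5 + F
l(V) = (4 + V)/(-3 + V) (l(V) = (V + 4)/(V + (-5 + 2)) = (4 + V)/(V - 3) = (4 + V)/(-3 + V))
-133*(86 + t(l(5), 8)) = -133*(86 + ((4 + 5)/(-3 + 5) + 8)) = -133*(86 + (9/2 + 8)) = -133*(86 + 25/2) = -133*197/2 = -26201/2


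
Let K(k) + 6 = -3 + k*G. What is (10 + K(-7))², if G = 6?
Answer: 1681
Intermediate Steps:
K(k) = -9 + 6*k (K(k) = -6 + (-3 + k*6) = -6 + (-3 + 6*k) = -9 + 6*k)
(10 + K(-7))² = (10 + (-9 + 6*(-7)))² = (10 + (-9 - 42))² = (10 - 51)² = (-41)² = 1681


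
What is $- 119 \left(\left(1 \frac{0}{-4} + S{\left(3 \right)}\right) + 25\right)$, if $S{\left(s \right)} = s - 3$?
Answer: $-2975$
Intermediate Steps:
$S{\left(s \right)} = -3 + s$ ($S{\left(s \right)} = s - 3 = -3 + s$)
$- 119 \left(\left(1 \frac{0}{-4} + S{\left(3 \right)}\right) + 25\right) = - 119 \left(\left(1 \frac{0}{-4} + \left(-3 + 3\right)\right) + 25\right) = - 119 \left(\left(1 \cdot 0 \left(- \frac{1}{4}\right) + 0\right) + 25\right) = - 119 \left(\left(1 \cdot 0 + 0\right) + 25\right) = - 119 \left(\left(0 + 0\right) + 25\right) = - 119 \left(0 + 25\right) = \left(-119\right) 25 = -2975$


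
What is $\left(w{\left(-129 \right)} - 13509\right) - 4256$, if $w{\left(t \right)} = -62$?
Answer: $-17827$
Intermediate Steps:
$\left(w{\left(-129 \right)} - 13509\right) - 4256 = \left(-62 - 13509\right) - 4256 = -13571 - 4256 = -17827$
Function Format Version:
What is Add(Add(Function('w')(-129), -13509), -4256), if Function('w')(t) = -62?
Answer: -17827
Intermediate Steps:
Add(Add(Function('w')(-129), -13509), -4256) = Add(Add(-62, -13509), -4256) = Add(-13571, -4256) = -17827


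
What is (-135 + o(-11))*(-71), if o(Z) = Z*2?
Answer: 11147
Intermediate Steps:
o(Z) = 2*Z
(-135 + o(-11))*(-71) = (-135 + 2*(-11))*(-71) = (-135 - 22)*(-71) = -157*(-71) = 11147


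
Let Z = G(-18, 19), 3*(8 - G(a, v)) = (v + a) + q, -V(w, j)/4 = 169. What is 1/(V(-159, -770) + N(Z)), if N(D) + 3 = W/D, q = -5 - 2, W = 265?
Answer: -2/1305 ≈ -0.0015326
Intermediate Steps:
V(w, j) = -676 (V(w, j) = -4*169 = -676)
q = -7
G(a, v) = 31/3 - a/3 - v/3 (G(a, v) = 8 - ((v + a) - 7)/3 = 8 - ((a + v) - 7)/3 = 8 - (-7 + a + v)/3 = 8 + (7/3 - a/3 - v/3) = 31/3 - a/3 - v/3)
Z = 10 (Z = 31/3 - 1/3*(-18) - 1/3*19 = 31/3 + 6 - 19/3 = 10)
N(D) = -3 + 265/D
1/(V(-159, -770) + N(Z)) = 1/(-676 + (-3 + 265/10)) = 1/(-676 + (-3 + 265*(1/10))) = 1/(-676 + (-3 + 53/2)) = 1/(-676 + 47/2) = 1/(-1305/2) = -2/1305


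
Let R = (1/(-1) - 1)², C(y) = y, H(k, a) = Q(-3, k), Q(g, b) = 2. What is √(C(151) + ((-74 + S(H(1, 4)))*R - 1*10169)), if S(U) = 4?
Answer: I*√10298 ≈ 101.48*I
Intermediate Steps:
H(k, a) = 2
R = 4 (R = (-1 - 1)² = (-2)² = 4)
√(C(151) + ((-74 + S(H(1, 4)))*R - 1*10169)) = √(151 + ((-74 + 4)*4 - 1*10169)) = √(151 + (-70*4 - 10169)) = √(151 + (-280 - 10169)) = √(151 - 10449) = √(-10298) = I*√10298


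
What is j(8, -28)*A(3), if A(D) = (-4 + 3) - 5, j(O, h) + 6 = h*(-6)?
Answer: -972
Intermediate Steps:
j(O, h) = -6 - 6*h (j(O, h) = -6 + h*(-6) = -6 - 6*h)
A(D) = -6 (A(D) = -1 - 5 = -6)
j(8, -28)*A(3) = (-6 - 6*(-28))*(-6) = (-6 + 168)*(-6) = 162*(-6) = -972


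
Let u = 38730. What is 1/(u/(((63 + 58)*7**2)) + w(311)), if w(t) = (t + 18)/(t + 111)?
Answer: 2502038/18294701 ≈ 0.13676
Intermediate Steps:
w(t) = (18 + t)/(111 + t)
1/(u/(((63 + 58)*7**2)) + w(311)) = 1/(38730/(((63 + 58)*7**2)) + (18 + 311)/(111 + 311)) = 1/(38730/((121*49)) + 329/422) = 1/(38730/5929 + (1/422)*329) = 1/(38730*(1/5929) + 329/422) = 1/(38730/5929 + 329/422) = 1/(18294701/2502038) = 2502038/18294701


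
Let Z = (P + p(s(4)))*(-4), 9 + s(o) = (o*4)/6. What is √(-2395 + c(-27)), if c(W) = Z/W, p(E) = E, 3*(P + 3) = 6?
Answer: I*√194083/9 ≈ 48.95*I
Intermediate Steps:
s(o) = -9 + 2*o/3 (s(o) = -9 + (o*4)/6 = -9 + (4*o)*(⅙) = -9 + 2*o/3)
P = -1 (P = -3 + (⅓)*6 = -3 + 2 = -1)
Z = 88/3 (Z = (-1 + (-9 + (⅔)*4))*(-4) = (-1 + (-9 + 8/3))*(-4) = (-1 - 19/3)*(-4) = -22/3*(-4) = 88/3 ≈ 29.333)
c(W) = 88/(3*W)
√(-2395 + c(-27)) = √(-2395 + (88/3)/(-27)) = √(-2395 + (88/3)*(-1/27)) = √(-2395 - 88/81) = √(-194083/81) = I*√194083/9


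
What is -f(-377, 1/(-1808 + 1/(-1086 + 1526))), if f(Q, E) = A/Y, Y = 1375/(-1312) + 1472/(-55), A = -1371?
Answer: -32977120/668963 ≈ -49.296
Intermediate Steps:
Y = -2006889/72160 (Y = 1375*(-1/1312) + 1472*(-1/55) = -1375/1312 - 1472/55 = -2006889/72160 ≈ -27.812)
f(Q, E) = 32977120/668963 (f(Q, E) = -1371/(-2006889/72160) = -1371*(-72160/2006889) = 32977120/668963)
-f(-377, 1/(-1808 + 1/(-1086 + 1526))) = -1*32977120/668963 = -32977120/668963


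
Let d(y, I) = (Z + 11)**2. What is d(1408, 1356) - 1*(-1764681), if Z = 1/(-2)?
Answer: 7059165/4 ≈ 1.7648e+6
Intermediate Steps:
Z = -1/2 ≈ -0.50000
d(y, I) = 441/4 (d(y, I) = (-1/2 + 11)**2 = (21/2)**2 = 441/4)
d(1408, 1356) - 1*(-1764681) = 441/4 - 1*(-1764681) = 441/4 + 1764681 = 7059165/4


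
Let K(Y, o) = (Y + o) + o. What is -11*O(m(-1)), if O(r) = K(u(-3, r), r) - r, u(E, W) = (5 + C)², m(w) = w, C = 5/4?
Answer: -6699/16 ≈ -418.69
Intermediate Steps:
C = 5/4 (C = 5*(¼) = 5/4 ≈ 1.2500)
u(E, W) = 625/16 (u(E, W) = (5 + 5/4)² = (25/4)² = 625/16)
K(Y, o) = Y + 2*o
O(r) = 625/16 + r (O(r) = (625/16 + 2*r) - r = 625/16 + r)
-11*O(m(-1)) = -11*(625/16 - 1) = -11*609/16 = -6699/16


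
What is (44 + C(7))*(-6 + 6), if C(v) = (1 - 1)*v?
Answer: 0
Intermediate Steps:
C(v) = 0 (C(v) = 0*v = 0)
(44 + C(7))*(-6 + 6) = (44 + 0)*(-6 + 6) = 44*0 = 0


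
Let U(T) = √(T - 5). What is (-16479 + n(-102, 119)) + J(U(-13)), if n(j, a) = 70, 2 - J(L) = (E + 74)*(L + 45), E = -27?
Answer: -18522 - 141*I*√2 ≈ -18522.0 - 199.4*I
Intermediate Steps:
U(T) = √(-5 + T)
J(L) = -2113 - 47*L (J(L) = 2 - (-27 + 74)*(L + 45) = 2 - 47*(45 + L) = 2 - (2115 + 47*L) = 2 + (-2115 - 47*L) = -2113 - 47*L)
(-16479 + n(-102, 119)) + J(U(-13)) = (-16479 + 70) + (-2113 - 47*√(-5 - 13)) = -16409 + (-2113 - 141*I*√2) = -18522 - 141*I*√2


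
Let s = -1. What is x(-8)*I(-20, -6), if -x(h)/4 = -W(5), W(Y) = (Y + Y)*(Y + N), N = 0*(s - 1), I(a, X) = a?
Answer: -4000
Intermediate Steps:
N = 0 (N = 0*(-1 - 1) = 0*(-2) = 0)
W(Y) = 2*Y² (W(Y) = (Y + Y)*(Y + 0) = (2*Y)*Y = 2*Y²)
x(h) = 200 (x(h) = -(-4)*2*5² = -(-4)*2*25 = -(-4)*50 = -4*(-50) = 200)
x(-8)*I(-20, -6) = 200*(-20) = -4000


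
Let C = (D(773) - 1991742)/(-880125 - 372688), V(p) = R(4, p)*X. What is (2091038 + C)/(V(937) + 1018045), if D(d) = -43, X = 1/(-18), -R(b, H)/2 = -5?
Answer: 23577134235111/11478773831200 ≈ 2.0540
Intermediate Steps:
R(b, H) = 10 (R(b, H) = -2*(-5) = 10)
X = -1/18 ≈ -0.055556
V(p) = -5/9 (V(p) = 10*(-1/18) = -5/9)
C = 1991785/1252813 (C = (-43 - 1991742)/(-880125 - 372688) = -1991785/(-1252813) = -1991785*(-1/1252813) = 1991785/1252813 ≈ 1.5898)
(2091038 + C)/(V(937) + 1018045) = (2091038 + 1991785/1252813)/(-5/9 + 1018045) = 2619681581679/(1252813*(9162400/9)) = (2619681581679/1252813)*(9/9162400) = 23577134235111/11478773831200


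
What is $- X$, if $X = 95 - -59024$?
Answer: $-59119$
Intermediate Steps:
$X = 59119$ ($X = 95 + 59024 = 59119$)
$- X = \left(-1\right) 59119 = -59119$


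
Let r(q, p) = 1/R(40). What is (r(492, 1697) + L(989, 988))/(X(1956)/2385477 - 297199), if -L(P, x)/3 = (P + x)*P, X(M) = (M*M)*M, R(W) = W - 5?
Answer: 18138598480964/909323136435 ≈ 19.947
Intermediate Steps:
R(W) = -5 + W
X(M) = M**3 (X(M) = M**2*M = M**3)
r(q, p) = 1/35 (r(q, p) = 1/(-5 + 40) = 1/35)
L(P, x) = -3*P*(P + x) (L(P, x) = -3*(P + x)*P = -3*P*(P + x))
(r(492, 1697) + L(989, 988))/(X(1956)/2385477 - 297199) = (1/35 - 3*989*(989 + 988))/(1956**3/2385477 - 297199) = (1/35 - 3*989*1977)/(7483530816*(1/2385477) - 297199) = (1/35 - 5865759)/(277167808/88351 - 297199) = -205301564/(35*(-25980661041/88351)) = -205301564/35*(-88351/25980661041) = 18138598480964/909323136435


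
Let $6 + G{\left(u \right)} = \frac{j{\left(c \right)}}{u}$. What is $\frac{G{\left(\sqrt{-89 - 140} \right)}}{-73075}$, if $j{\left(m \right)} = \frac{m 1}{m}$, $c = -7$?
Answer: $\frac{6}{73075} + \frac{i \sqrt{229}}{16734175} \approx 8.2107 \cdot 10^{-5} + 9.043 \cdot 10^{-7} i$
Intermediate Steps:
$j{\left(m \right)} = 1$ ($j{\left(m \right)} = \frac{m}{m} = 1$)
$G{\left(u \right)} = -6 + \frac{1}{u}$ ($G{\left(u \right)} = -6 + 1 \frac{1}{u} = -6 + \frac{1}{u}$)
$\frac{G{\left(\sqrt{-89 - 140} \right)}}{-73075} = \frac{-6 + \frac{1}{\sqrt{-89 - 140}}}{-73075} = \left(-6 + \frac{1}{\sqrt{-229}}\right) \left(- \frac{1}{73075}\right) = \left(-6 + \frac{1}{i \sqrt{229}}\right) \left(- \frac{1}{73075}\right) = \left(-6 - \frac{i \sqrt{229}}{229}\right) \left(- \frac{1}{73075}\right) = \frac{6}{73075} + \frac{i \sqrt{229}}{16734175}$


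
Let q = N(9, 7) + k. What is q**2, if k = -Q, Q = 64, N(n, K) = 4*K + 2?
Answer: 1156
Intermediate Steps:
N(n, K) = 2 + 4*K
k = -64 (k = -1*64 = -64)
q = -34 (q = (2 + 4*7) - 64 = (2 + 28) - 64 = 30 - 64 = -34)
q**2 = (-34)**2 = 1156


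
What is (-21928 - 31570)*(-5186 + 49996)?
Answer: -2397245380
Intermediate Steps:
(-21928 - 31570)*(-5186 + 49996) = -53498*44810 = -2397245380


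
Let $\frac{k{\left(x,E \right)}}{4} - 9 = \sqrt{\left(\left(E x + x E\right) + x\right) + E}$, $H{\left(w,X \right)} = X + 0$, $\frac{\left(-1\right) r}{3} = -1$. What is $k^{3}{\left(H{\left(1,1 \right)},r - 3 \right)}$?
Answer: $64000$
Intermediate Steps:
$r = 3$ ($r = \left(-3\right) \left(-1\right) = 3$)
$H{\left(w,X \right)} = X$
$k{\left(x,E \right)} = 36 + 4 \sqrt{E + x + 2 E x}$ ($k{\left(x,E \right)} = 36 + 4 \sqrt{\left(\left(E x + x E\right) + x\right) + E} = 36 + 4 \sqrt{\left(\left(E x + E x\right) + x\right) + E} = 36 + 4 \sqrt{\left(2 E x + x\right) + E} = 36 + 4 \sqrt{\left(x + 2 E x\right) + E} = 36 + 4 \sqrt{E + x + 2 E x}$)
$k^{3}{\left(H{\left(1,1 \right)},r - 3 \right)} = \left(36 + 4 \sqrt{\left(3 - 3\right) + 1 + 2 \left(3 - 3\right) 1}\right)^{3} = \left(36 + 4 \sqrt{0 + 1 + 2 \cdot 0 \cdot 1}\right)^{3} = \left(36 + 4 \sqrt{0 + 1 + 0}\right)^{3} = \left(36 + 4 \sqrt{1}\right)^{3} = \left(36 + 4 \cdot 1\right)^{3} = \left(36 + 4\right)^{3} = 40^{3} = 64000$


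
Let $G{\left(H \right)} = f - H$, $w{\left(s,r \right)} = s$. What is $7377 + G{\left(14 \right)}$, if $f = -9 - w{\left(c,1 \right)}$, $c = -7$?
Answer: $7361$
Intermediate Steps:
$f = -2$ ($f = -9 - -7 = -9 + 7 = -2$)
$G{\left(H \right)} = -2 - H$
$7377 + G{\left(14 \right)} = 7377 - 16 = 7361$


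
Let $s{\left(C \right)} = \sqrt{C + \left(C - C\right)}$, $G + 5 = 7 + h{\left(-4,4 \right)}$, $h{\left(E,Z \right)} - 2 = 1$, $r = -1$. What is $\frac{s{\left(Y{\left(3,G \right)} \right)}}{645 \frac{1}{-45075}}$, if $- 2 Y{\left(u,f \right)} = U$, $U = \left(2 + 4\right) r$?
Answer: $- \frac{3005 \sqrt{3}}{43} \approx -121.04$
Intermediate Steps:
$h{\left(E,Z \right)} = 3$ ($h{\left(E,Z \right)} = 2 + 1 = 3$)
$G = 5$ ($G = -5 + \left(7 + 3\right) = -5 + 10 = 5$)
$U = -6$ ($U = \left(2 + 4\right) \left(-1\right) = 6 \left(-1\right) = -6$)
$Y{\left(u,f \right)} = 3$ ($Y{\left(u,f \right)} = \left(- \frac{1}{2}\right) \left(-6\right) = 3$)
$s{\left(C \right)} = \sqrt{C}$ ($s{\left(C \right)} = \sqrt{C + 0} = \sqrt{C}$)
$\frac{s{\left(Y{\left(3,G \right)} \right)}}{645 \frac{1}{-45075}} = \frac{\sqrt{3}}{645 \frac{1}{-45075}} = \frac{\sqrt{3}}{645 \left(- \frac{1}{45075}\right)} = \frac{\sqrt{3}}{- \frac{43}{3005}} = \sqrt{3} \left(- \frac{3005}{43}\right) = - \frac{3005 \sqrt{3}}{43}$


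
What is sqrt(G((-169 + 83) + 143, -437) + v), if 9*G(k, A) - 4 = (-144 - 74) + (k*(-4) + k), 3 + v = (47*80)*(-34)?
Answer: 2*I*sqrt(287743)/3 ≈ 357.61*I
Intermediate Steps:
v = -127843 (v = -3 + (47*80)*(-34) = -3 + 3760*(-34) = -3 - 127840 = -127843)
G(k, A) = -214/9 - k/3 (G(k, A) = 4/9 + ((-144 - 74) + (k*(-4) + k))/9 = 4/9 + (-218 + (-4*k + k))/9 = 4/9 + (-218 - 3*k)/9 = 4/9 + (-218/9 - k/3) = -214/9 - k/3)
sqrt(G((-169 + 83) + 143, -437) + v) = sqrt((-214/9 - ((-169 + 83) + 143)/3) - 127843) = sqrt((-214/9 - (-86 + 143)/3) - 127843) = sqrt((-214/9 - 1/3*57) - 127843) = sqrt((-214/9 - 19) - 127843) = sqrt(-385/9 - 127843) = sqrt(-1150972/9) = 2*I*sqrt(287743)/3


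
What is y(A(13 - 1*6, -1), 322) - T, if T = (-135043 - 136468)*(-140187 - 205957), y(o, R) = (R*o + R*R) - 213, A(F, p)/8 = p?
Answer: -93981802689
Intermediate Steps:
A(F, p) = 8*p
y(o, R) = -213 + R**2 + R*o (y(o, R) = (R*o + R**2) - 213 = (R**2 + R*o) - 213 = -213 + R**2 + R*o)
T = 93981903584 (T = -271511*(-346144) = 93981903584)
y(A(13 - 1*6, -1), 322) - T = (-213 + 322**2 + 322*(8*(-1))) - 1*93981903584 = (-213 + 103684 + 322*(-8)) - 93981903584 = (-213 + 103684 - 2576) - 93981903584 = 100895 - 93981903584 = -93981802689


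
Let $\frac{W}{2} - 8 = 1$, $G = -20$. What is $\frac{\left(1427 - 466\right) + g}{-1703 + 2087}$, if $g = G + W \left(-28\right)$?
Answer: $\frac{437}{384} \approx 1.138$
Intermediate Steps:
$W = 18$ ($W = 16 + 2 \cdot 1 = 16 + 2 = 18$)
$g = -524$ ($g = -20 + 18 \left(-28\right) = -20 - 504 = -524$)
$\frac{\left(1427 - 466\right) + g}{-1703 + 2087} = \frac{\left(1427 - 466\right) - 524}{-1703 + 2087} = \frac{961 - 524}{384} = 437 \cdot \frac{1}{384} = \frac{437}{384}$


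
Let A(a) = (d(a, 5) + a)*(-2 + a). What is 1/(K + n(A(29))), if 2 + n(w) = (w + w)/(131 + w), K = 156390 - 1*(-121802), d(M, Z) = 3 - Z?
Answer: 430/119622429 ≈ 3.5946e-6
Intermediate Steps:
K = 278192 (K = 156390 + 121802 = 278192)
A(a) = (-2 + a)² (A(a) = ((3 - 1*5) + a)*(-2 + a) = ((3 - 5) + a)*(-2 + a) = (-2 + a)*(-2 + a) = (-2 + a)²)
n(w) = -2 + 2*w/(131 + w) (n(w) = -2 + (w + w)/(131 + w) = -2 + (2*w)/(131 + w) = -2 + 2*w/(131 + w))
1/(K + n(A(29))) = 1/(278192 - 262/(131 + (4 + 29² - 4*29))) = 1/(278192 - 262/(131 + (4 + 841 - 116))) = 1/(278192 - 262/(131 + 729)) = 1/(278192 - 262/860) = 1/(278192 - 262*1/860) = 1/(278192 - 131/430) = 1/(119622429/430) = 430/119622429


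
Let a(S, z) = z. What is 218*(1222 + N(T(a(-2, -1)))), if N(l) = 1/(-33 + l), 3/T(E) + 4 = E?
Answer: 22376719/84 ≈ 2.6639e+5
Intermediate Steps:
T(E) = 3/(-4 + E)
218*(1222 + N(T(a(-2, -1)))) = 218*(1222 + 1/(-33 + 3/(-4 - 1))) = 218*(1222 + 1/(-33 + 3/(-5))) = 218*(1222 + 1/(-33 + 3*(-1/5))) = 218*(1222 + 1/(-33 - 3/5)) = 218*(1222 + 1/(-168/5)) = 218*(1222 - 5/168) = 218*(205291/168) = 22376719/84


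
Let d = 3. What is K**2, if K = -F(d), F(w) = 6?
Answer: 36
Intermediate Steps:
K = -6 (K = -1*6 = -6)
K**2 = (-6)**2 = 36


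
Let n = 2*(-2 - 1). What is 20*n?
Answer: -120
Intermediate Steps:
n = -6 (n = 2*(-3) = -6)
20*n = 20*(-6) = -120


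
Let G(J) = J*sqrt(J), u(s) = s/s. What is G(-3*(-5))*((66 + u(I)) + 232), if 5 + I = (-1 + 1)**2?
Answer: 4485*sqrt(15) ≈ 17370.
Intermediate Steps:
I = -5 (I = -5 + (-1 + 1)**2 = -5 + 0**2 = -5 + 0 = -5)
u(s) = 1
G(J) = J**(3/2)
G(-3*(-5))*((66 + u(I)) + 232) = (-3*(-5))**(3/2)*((66 + 1) + 232) = 15**(3/2)*(67 + 232) = (15*sqrt(15))*299 = 4485*sqrt(15)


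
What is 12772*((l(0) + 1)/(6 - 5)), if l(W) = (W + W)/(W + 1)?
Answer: 12772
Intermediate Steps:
l(W) = 2*W/(1 + W) (l(W) = (2*W)/(1 + W) = 2*W/(1 + W))
12772*((l(0) + 1)/(6 - 5)) = 12772*((2*0/(1 + 0) + 1)/(6 - 5)) = 12772*((2*0/1 + 1)/1) = 12772*((2*0*1 + 1)*1) = 12772*((0 + 1)*1) = 12772*(1*1) = 12772*1 = 12772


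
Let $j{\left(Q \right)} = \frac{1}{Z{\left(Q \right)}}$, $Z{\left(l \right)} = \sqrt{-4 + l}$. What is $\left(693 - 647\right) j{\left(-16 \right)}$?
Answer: $- \frac{23 i \sqrt{5}}{5} \approx - 10.286 i$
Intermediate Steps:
$j{\left(Q \right)} = \frac{1}{\sqrt{-4 + Q}}$
$\left(693 - 647\right) j{\left(-16 \right)} = \frac{693 - 647}{\sqrt{-4 - 16}} = \frac{693 - 647}{2 i \sqrt{5}} = 46 \left(- \frac{i \sqrt{5}}{10}\right) = - \frac{23 i \sqrt{5}}{5}$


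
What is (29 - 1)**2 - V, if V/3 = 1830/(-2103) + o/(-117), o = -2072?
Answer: 20052674/27339 ≈ 733.48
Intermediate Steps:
V = 1381102/27339 (V = 3*(1830/(-2103) - 2072/(-117)) = 3*(1830*(-1/2103) - 2072*(-1/117)) = 3*(-610/701 + 2072/117) = 3*(1381102/82017) = 1381102/27339 ≈ 50.518)
(29 - 1)**2 - V = (29 - 1)**2 - 1*1381102/27339 = 28**2 - 1381102/27339 = 784 - 1381102/27339 = 20052674/27339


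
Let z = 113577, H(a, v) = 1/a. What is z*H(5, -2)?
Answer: 113577/5 ≈ 22715.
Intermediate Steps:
z*H(5, -2) = 113577/5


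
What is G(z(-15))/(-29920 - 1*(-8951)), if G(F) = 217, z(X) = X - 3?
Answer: -217/20969 ≈ -0.010349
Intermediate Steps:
z(X) = -3 + X
G(z(-15))/(-29920 - 1*(-8951)) = 217/(-29920 - 1*(-8951)) = 217/(-29920 + 8951) = 217/(-20969) = 217*(-1/20969) = -217/20969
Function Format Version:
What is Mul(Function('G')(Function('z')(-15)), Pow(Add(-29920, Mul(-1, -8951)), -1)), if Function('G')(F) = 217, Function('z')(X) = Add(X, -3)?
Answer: Rational(-217, 20969) ≈ -0.010349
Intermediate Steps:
Function('z')(X) = Add(-3, X)
Mul(Function('G')(Function('z')(-15)), Pow(Add(-29920, Mul(-1, -8951)), -1)) = Mul(217, Pow(Add(-29920, Mul(-1, -8951)), -1)) = Mul(217, Pow(Add(-29920, 8951), -1)) = Mul(217, Pow(-20969, -1)) = Mul(217, Rational(-1, 20969)) = Rational(-217, 20969)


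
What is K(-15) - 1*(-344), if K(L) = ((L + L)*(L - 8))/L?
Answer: 298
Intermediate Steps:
K(L) = -16 + 2*L (K(L) = ((2*L)*(-8 + L))/L = (2*L*(-8 + L))/L = -16 + 2*L)
K(-15) - 1*(-344) = (-16 + 2*(-15)) - 1*(-344) = (-16 - 30) + 344 = -46 + 344 = 298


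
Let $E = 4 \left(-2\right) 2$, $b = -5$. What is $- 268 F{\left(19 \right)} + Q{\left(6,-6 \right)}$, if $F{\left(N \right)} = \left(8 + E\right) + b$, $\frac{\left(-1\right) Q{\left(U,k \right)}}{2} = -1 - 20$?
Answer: $3526$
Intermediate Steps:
$E = -16$ ($E = \left(-8\right) 2 = -16$)
$Q{\left(U,k \right)} = 42$ ($Q{\left(U,k \right)} = - 2 \left(-1 - 20\right) = \left(-2\right) \left(-21\right) = 42$)
$F{\left(N \right)} = -13$ ($F{\left(N \right)} = \left(8 - 16\right) - 5 = -8 - 5 = -13$)
$- 268 F{\left(19 \right)} + Q{\left(6,-6 \right)} = \left(-268\right) \left(-13\right) + 42 = 3484 + 42 = 3526$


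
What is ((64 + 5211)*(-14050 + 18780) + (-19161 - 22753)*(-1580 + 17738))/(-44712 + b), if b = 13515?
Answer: 652295662/31197 ≈ 20909.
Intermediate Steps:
((64 + 5211)*(-14050 + 18780) + (-19161 - 22753)*(-1580 + 17738))/(-44712 + b) = ((64 + 5211)*(-14050 + 18780) + (-19161 - 22753)*(-1580 + 17738))/(-44712 + 13515) = (5275*4730 - 41914*16158)/(-31197) = (24950750 - 677246412)*(-1/31197) = -652295662*(-1/31197) = 652295662/31197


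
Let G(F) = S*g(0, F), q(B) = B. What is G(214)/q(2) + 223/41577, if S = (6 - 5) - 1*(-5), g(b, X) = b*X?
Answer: 223/41577 ≈ 0.0053635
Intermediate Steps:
g(b, X) = X*b
S = 6 (S = 1 + 5 = 6)
G(F) = 0 (G(F) = 6*(F*0) = 6*0 = 0)
G(214)/q(2) + 223/41577 = 0/2 + 223/41577 = 0*(½) + 223*(1/41577) = 0 + 223/41577 = 223/41577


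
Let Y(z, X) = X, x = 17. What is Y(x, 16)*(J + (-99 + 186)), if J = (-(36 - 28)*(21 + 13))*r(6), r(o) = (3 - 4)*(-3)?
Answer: -11664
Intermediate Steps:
r(o) = 3 (r(o) = -1*(-3) = 3)
J = -816 (J = -(36 - 28)*(21 + 13)*3 = -8*34*3 = -1*272*3 = -272*3 = -816)
Y(x, 16)*(J + (-99 + 186)) = 16*(-816 + (-99 + 186)) = 16*(-816 + 87) = 16*(-729) = -11664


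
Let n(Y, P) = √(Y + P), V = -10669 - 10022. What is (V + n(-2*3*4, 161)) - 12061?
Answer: -32752 + √137 ≈ -32740.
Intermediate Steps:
V = -20691
n(Y, P) = √(P + Y)
(V + n(-2*3*4, 161)) - 12061 = (-20691 + √(161 - 2*3*4)) - 12061 = (-20691 + √(161 - 6*4)) - 12061 = (-20691 + √(161 - 24)) - 12061 = (-20691 + √137) - 12061 = -32752 + √137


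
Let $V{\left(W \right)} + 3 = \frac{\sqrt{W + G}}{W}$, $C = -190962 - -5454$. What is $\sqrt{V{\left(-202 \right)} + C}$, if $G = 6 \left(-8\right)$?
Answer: $\frac{\sqrt{-7569590844 - 1010 i \sqrt{10}}}{202} \approx 9.0866 \cdot 10^{-5} - 430.71 i$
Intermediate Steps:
$G = -48$
$C = -185508$ ($C = -190962 + 5454 = -185508$)
$V{\left(W \right)} = -3 + \frac{\sqrt{-48 + W}}{W}$ ($V{\left(W \right)} = -3 + \frac{\sqrt{W - 48}}{W} = -3 + \frac{\sqrt{-48 + W}}{W}$)
$\sqrt{V{\left(-202 \right)} + C} = \sqrt{\left(-3 + \frac{\sqrt{-48 - 202}}{-202}\right) - 185508} = \sqrt{\left(-3 - \frac{\sqrt{-250}}{202}\right) - 185508} = \sqrt{\left(-3 - \frac{5 i \sqrt{10}}{202}\right) - 185508} = \sqrt{-185511 - \frac{5 i \sqrt{10}}{202}}$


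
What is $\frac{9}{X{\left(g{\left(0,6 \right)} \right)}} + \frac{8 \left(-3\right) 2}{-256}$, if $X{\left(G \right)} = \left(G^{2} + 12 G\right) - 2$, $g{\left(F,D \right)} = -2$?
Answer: $- \frac{39}{176} \approx -0.22159$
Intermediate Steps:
$X{\left(G \right)} = -2 + G^{2} + 12 G$
$\frac{9}{X{\left(g{\left(0,6 \right)} \right)}} + \frac{8 \left(-3\right) 2}{-256} = \frac{9}{-2 + \left(-2\right)^{2} + 12 \left(-2\right)} + \frac{8 \left(-3\right) 2}{-256} = \frac{9}{-2 + 4 - 24} + \left(-24\right) 2 \left(- \frac{1}{256}\right) = \frac{9}{-22} - - \frac{3}{16} = 9 \left(- \frac{1}{22}\right) + \frac{3}{16} = - \frac{9}{22} + \frac{3}{16} = - \frac{39}{176}$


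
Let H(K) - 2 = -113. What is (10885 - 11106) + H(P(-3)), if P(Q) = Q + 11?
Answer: -332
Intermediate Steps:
P(Q) = 11 + Q
H(K) = -111 (H(K) = 2 - 113 = -111)
(10885 - 11106) + H(P(-3)) = (10885 - 11106) - 111 = -221 - 111 = -332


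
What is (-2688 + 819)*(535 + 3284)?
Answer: -7137711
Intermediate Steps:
(-2688 + 819)*(535 + 3284) = -1869*3819 = -7137711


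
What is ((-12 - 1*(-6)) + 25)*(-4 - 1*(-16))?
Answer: 228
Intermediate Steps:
((-12 - 1*(-6)) + 25)*(-4 - 1*(-16)) = ((-12 + 6) + 25)*(-4 + 16) = (-6 + 25)*12 = 19*12 = 228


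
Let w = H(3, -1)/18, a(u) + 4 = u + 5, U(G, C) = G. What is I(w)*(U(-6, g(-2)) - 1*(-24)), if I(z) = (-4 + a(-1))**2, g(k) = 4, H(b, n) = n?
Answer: 288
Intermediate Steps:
a(u) = 1 + u (a(u) = -4 + (u + 5) = -4 + (5 + u) = 1 + u)
w = -1/18 ≈ -0.055556
I(z) = 16 (I(z) = (-4 + (1 - 1))**2 = (-4 + 0)**2 = (-4)**2 = 16)
I(w)*(U(-6, g(-2)) - 1*(-24)) = 16*(-6 - 1*(-24)) = 16*(-6 + 24) = 16*18 = 288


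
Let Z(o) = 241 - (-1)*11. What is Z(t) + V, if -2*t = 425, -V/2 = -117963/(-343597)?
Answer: 86350518/343597 ≈ 251.31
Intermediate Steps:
V = -235926/343597 (V = -(-235926)/(-343597) = -(-235926)*(-1)/343597 = -2*117963/343597 = -235926/343597 ≈ -0.68664)
t = -425/2 (t = -½*425 = -425/2 ≈ -212.50)
Z(o) = 252 (Z(o) = 241 - 1*(-11) = 241 + 11 = 252)
Z(t) + V = 252 - 235926/343597 = 86350518/343597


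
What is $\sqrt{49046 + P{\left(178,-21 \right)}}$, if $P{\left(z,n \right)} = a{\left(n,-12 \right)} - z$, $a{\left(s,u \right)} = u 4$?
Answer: $2 \sqrt{12205} \approx 220.95$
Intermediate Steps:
$a{\left(s,u \right)} = 4 u$
$P{\left(z,n \right)} = -48 - z$ ($P{\left(z,n \right)} = 4 \left(-12\right) - z = -48 - z$)
$\sqrt{49046 + P{\left(178,-21 \right)}} = \sqrt{49046 - 226} = \sqrt{48820} = 2 \sqrt{12205}$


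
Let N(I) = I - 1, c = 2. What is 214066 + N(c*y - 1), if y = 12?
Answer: 214088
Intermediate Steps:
N(I) = -1 + I
214066 + N(c*y - 1) = 214066 + (-1 + (2*12 - 1)) = 214066 + (-1 + (24 - 1)) = 214066 + (-1 + 23) = 214066 + 22 = 214088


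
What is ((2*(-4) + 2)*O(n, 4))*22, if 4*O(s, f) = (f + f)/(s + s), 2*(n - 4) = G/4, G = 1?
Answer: -32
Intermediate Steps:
n = 33/8 (n = 4 + (1/4)/2 = 4 + (1*(1/4))/2 = 4 + (1/2)*(1/4) = 4 + 1/8 = 33/8 ≈ 4.1250)
O(s, f) = f/(4*s) (O(s, f) = ((f + f)/(s + s))/4 = ((2*f)/((2*s)))/4 = ((2*f)*(1/(2*s)))/4 = (f/s)/4 = f/(4*s))
((2*(-4) + 2)*O(n, 4))*22 = ((2*(-4) + 2)*((1/4)*4/(33/8)))*22 = ((-8 + 2)*((1/4)*4*(8/33)))*22 = -6*8/33*22 = -16/11*22 = -32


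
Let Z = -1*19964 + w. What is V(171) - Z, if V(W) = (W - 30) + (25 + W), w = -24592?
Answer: 44893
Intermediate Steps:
V(W) = -5 + 2*W (V(W) = (-30 + W) + (25 + W) = -5 + 2*W)
Z = -44556 (Z = -1*19964 - 24592 = -19964 - 24592 = -44556)
V(171) - Z = (-5 + 2*171) - 1*(-44556) = (-5 + 342) + 44556 = 337 + 44556 = 44893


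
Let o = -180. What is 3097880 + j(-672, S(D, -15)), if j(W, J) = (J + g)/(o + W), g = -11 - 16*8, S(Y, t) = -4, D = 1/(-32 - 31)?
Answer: 2639393903/852 ≈ 3.0979e+6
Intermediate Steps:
D = -1/63 (D = 1/(-63) = -1/63 ≈ -0.015873)
g = -139 (g = -11 - 128 = -139)
j(W, J) = (-139 + J)/(-180 + W) (j(W, J) = (J - 139)/(-180 + W) = (-139 + J)/(-180 + W))
3097880 + j(-672, S(D, -15)) = 3097880 + (-139 - 4)/(-180 - 672) = 3097880 - 143/(-852) = 3097880 - 1/852*(-143) = 3097880 + 143/852 = 2639393903/852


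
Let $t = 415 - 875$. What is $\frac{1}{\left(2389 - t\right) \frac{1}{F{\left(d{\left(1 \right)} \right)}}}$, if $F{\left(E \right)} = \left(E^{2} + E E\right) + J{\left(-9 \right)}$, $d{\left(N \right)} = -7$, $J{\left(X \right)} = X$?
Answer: $\frac{89}{2849} \approx 0.031239$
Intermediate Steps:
$t = -460$
$F{\left(E \right)} = -9 + 2 E^{2}$ ($F{\left(E \right)} = \left(E^{2} + E E\right) - 9 = \left(E^{2} + E^{2}\right) - 9 = 2 E^{2} - 9 = -9 + 2 E^{2}$)
$\frac{1}{\left(2389 - t\right) \frac{1}{F{\left(d{\left(1 \right)} \right)}}} = \frac{1}{\left(2389 - -460\right) \frac{1}{-9 + 2 \left(-7\right)^{2}}} = \frac{1}{\left(2389 + 460\right) \frac{1}{-9 + 2 \cdot 49}} = \frac{1}{2849 \frac{1}{-9 + 98}} = \frac{1}{2849 \cdot \frac{1}{89}} = \frac{1}{\frac{2849}{89}} = \frac{89}{2849}$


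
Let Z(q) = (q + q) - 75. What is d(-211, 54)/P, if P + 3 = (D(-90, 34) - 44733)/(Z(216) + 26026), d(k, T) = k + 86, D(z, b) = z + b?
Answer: 3297875/123938 ≈ 26.609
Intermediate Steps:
D(z, b) = b + z
d(k, T) = 86 + k
Z(q) = -75 + 2*q (Z(q) = 2*q - 75 = -75 + 2*q)
P = -123938/26383 (P = -3 + ((34 - 90) - 44733)/((-75 + 2*216) + 26026) = -3 + (-56 - 44733)/((-75 + 432) + 26026) = -3 - 44789/(357 + 26026) = -3 - 44789/26383 = -123938/26383 ≈ -4.6976)
d(-211, 54)/P = (86 - 211)/(-123938/26383) = -125*(-26383/123938) = 3297875/123938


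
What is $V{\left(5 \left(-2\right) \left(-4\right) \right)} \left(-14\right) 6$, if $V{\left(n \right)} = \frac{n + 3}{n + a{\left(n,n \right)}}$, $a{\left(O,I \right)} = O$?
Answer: $- \frac{903}{20} \approx -45.15$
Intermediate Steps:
$V{\left(n \right)} = \frac{3 + n}{2 n}$ ($V{\left(n \right)} = \frac{n + 3}{n + n} = \frac{3 + n}{2 n}$)
$V{\left(5 \left(-2\right) \left(-4\right) \right)} \left(-14\right) 6 = \frac{3 + 5 \left(-2\right) \left(-4\right)}{2 \cdot 5 \left(-2\right) \left(-4\right)} \left(-14\right) 6 = \frac{3 - -40}{2 \left(\left(-10\right) \left(-4\right)\right)} \left(-14\right) 6 = \frac{3 + 40}{2 \cdot 40} \left(-14\right) 6 = \frac{1}{2} \cdot \frac{1}{40} \cdot 43 \left(-14\right) 6 = \frac{43}{80} \left(-14\right) 6 = \left(- \frac{301}{40}\right) 6 = - \frac{903}{20}$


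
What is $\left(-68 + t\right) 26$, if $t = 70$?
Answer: $52$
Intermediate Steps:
$\left(-68 + t\right) 26 = \left(-68 + 70\right) 26 = 2 \cdot 26 = 52$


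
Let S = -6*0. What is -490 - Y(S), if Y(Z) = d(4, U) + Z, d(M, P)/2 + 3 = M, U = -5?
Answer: -492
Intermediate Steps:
d(M, P) = -6 + 2*M
S = 0
Y(Z) = 2 + Z (Y(Z) = (-6 + 2*4) + Z = (-6 + 8) + Z = 2 + Z)
-490 - Y(S) = -490 - (2 + 0) = -490 - 1*2 = -490 - 2 = -492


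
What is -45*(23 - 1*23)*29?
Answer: 0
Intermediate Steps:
-45*(23 - 1*23)*29 = -45*(23 - 23)*29 = -45*0*29 = 0*29 = 0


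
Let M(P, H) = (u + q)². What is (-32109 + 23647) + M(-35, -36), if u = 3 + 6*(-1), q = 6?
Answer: -8453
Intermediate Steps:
u = -3 (u = 3 - 6 = -3)
M(P, H) = 9 (M(P, H) = (-3 + 6)² = 3² = 9)
(-32109 + 23647) + M(-35, -36) = (-32109 + 23647) + 9 = -8462 + 9 = -8453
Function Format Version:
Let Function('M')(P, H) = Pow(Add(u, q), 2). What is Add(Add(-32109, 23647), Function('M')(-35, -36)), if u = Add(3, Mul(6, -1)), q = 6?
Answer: -8453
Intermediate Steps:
u = -3 (u = Add(3, -6) = -3)
Function('M')(P, H) = 9 (Function('M')(P, H) = Pow(Add(-3, 6), 2) = Pow(3, 2) = 9)
Add(Add(-32109, 23647), Function('M')(-35, -36)) = Add(Add(-32109, 23647), 9) = Add(-8462, 9) = -8453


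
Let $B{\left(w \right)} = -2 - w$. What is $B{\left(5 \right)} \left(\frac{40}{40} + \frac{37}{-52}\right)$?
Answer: $- \frac{105}{52} \approx -2.0192$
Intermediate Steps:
$B{\left(5 \right)} \left(\frac{40}{40} + \frac{37}{-52}\right) = \left(-2 - 5\right) \left(\frac{40}{40} + \frac{37}{-52}\right) = \left(-2 - 5\right) \left(40 \cdot \frac{1}{40} + 37 \left(- \frac{1}{52}\right)\right) = - 7 \left(1 - \frac{37}{52}\right) = \left(-7\right) \frac{15}{52} = - \frac{105}{52}$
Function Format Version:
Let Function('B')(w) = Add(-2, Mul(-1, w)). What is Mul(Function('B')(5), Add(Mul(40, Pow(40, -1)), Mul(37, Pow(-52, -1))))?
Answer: Rational(-105, 52) ≈ -2.0192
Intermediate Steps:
Mul(Function('B')(5), Add(Mul(40, Pow(40, -1)), Mul(37, Pow(-52, -1)))) = Mul(Add(-2, Mul(-1, 5)), Add(Mul(40, Pow(40, -1)), Mul(37, Pow(-52, -1)))) = Mul(Add(-2, -5), Add(Mul(40, Rational(1, 40)), Mul(37, Rational(-1, 52)))) = Mul(-7, Add(1, Rational(-37, 52))) = Mul(-7, Rational(15, 52)) = Rational(-105, 52)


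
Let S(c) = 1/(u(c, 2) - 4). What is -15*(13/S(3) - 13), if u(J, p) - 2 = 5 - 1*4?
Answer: 390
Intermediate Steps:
u(J, p) = 3 (u(J, p) = 2 + (5 - 1*4) = 2 + (5 - 4) = 2 + 1 = 3)
S(c) = -1 (S(c) = 1/(3 - 4) = 1/(-1) = -1)
-15*(13/S(3) - 13) = -15*(13/(-1) - 13) = -15*(13*(-1) - 13) = -15*(-13 - 13) = -15*(-26) = 390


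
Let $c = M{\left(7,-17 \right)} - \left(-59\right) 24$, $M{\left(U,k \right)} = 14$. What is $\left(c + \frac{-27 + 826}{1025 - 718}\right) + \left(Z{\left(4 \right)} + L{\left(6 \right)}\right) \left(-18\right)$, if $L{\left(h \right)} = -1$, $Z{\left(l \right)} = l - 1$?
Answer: $\frac{428757}{307} \approx 1396.6$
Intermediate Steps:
$Z{\left(l \right)} = -1 + l$
$c = 1430$ ($c = 14 - \left(-59\right) 24 = 14 - -1416 = 14 + 1416 = 1430$)
$\left(c + \frac{-27 + 826}{1025 - 718}\right) + \left(Z{\left(4 \right)} + L{\left(6 \right)}\right) \left(-18\right) = \left(1430 + \frac{-27 + 826}{1025 - 718}\right) + \left(\left(-1 + 4\right) - 1\right) \left(-18\right) = \left(1430 + \frac{799}{307}\right) + \left(3 - 1\right) \left(-18\right) = \left(1430 + 799 \cdot \frac{1}{307}\right) + 2 \left(-18\right) = \left(1430 + \frac{799}{307}\right) - 36 = \frac{439809}{307} - 36 = \frac{428757}{307}$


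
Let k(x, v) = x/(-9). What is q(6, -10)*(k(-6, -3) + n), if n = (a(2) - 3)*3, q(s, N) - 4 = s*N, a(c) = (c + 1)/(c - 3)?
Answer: 2912/3 ≈ 970.67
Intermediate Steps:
k(x, v) = -x/9 (k(x, v) = x*(-⅑) = -x/9)
a(c) = (1 + c)/(-3 + c)
q(s, N) = 4 + N*s (q(s, N) = 4 + s*N = 4 + N*s)
n = -18 (n = ((1 + 2)/(-3 + 2) - 3)*3 = (3/(-1) - 3)*3 = (-1*3 - 3)*3 = (-3 - 3)*3 = -6*3 = -18)
q(6, -10)*(k(-6, -3) + n) = (4 - 10*6)*(-⅑*(-6) - 18) = (4 - 60)*(⅔ - 18) = -56*(-52/3) = 2912/3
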